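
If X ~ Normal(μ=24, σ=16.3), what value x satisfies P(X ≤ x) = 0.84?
40.2097

We have X ~ Normal(μ=24, σ=16.3).

We want to find x such that P(X ≤ x) = 0.84.

This is the 84th percentile, which means 84% of values fall below this point.

Using the inverse CDF (quantile function):
x = F⁻¹(0.84) = 40.2097

Verification: P(X ≤ 40.2097) = 0.84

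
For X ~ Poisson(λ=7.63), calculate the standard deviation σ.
2.7622

We have X ~ Poisson(λ=7.63).

For a Poisson distribution with λ=7.63:
σ = √Var(X) = 2.7622

The standard deviation is the square root of the variance.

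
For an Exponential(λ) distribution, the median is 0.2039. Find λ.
λ = 3.3994

For X ~ Exponential(λ), the CDF is F(x) = 1 - e^(-λx).
The median m satisfies F(m) = 0.5:
1 - e^(-λm) = 0.5
e^(-λm) = 0.5
λm = ln(2)
m = ln(2) / λ

Given m = 0.2039:
λ = ln(2) / 0.2039 = 0.693147 / 0.2039 = 3.3994

Verification: ln(2) / 3.3994 = 0.2039 ✓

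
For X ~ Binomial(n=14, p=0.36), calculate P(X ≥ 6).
0.389918

We have X ~ Binomial(n=14, p=0.36).

For discrete distributions, P(X ≥ 6) = 1 - P(X ≤ 5).

P(X ≤ 5) = 0.610082
P(X ≥ 6) = 1 - 0.610082 = 0.389918

So there's approximately a 39.0% chance that X is at least 6.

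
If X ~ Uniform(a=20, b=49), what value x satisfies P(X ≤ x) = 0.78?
42.6200

We have X ~ Uniform(a=20, b=49).

We want to find x such that P(X ≤ x) = 0.78.

This is the 78th percentile, which means 78% of values fall below this point.

Using the inverse CDF (quantile function):
x = F⁻¹(0.78) = 42.6200

Verification: P(X ≤ 42.6200) = 0.78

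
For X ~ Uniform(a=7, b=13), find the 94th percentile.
12.6400

We have X ~ Uniform(a=7, b=13).

We want to find x such that P(X ≤ x) = 0.94.

This is the 94th percentile, which means 94% of values fall below this point.

Using the inverse CDF (quantile function):
x = F⁻¹(0.94) = 12.6400

Verification: P(X ≤ 12.6400) = 0.94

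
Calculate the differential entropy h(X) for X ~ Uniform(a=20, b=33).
2.5649 nats

We have X ~ Uniform(a=20, b=33).

The differential entropy measures the uncertainty or information content of the distribution.

For a Uniform distribution with a=20, b=33:
h(X) = 2.5649 nats

(In bits, this would be 3.7004 bits.)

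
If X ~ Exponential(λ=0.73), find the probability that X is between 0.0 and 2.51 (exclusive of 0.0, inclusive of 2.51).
0.839955

We have X ~ Exponential(λ=0.73).

To find P(0.0 < X ≤ 2.51), we use:
P(0.0 < X ≤ 2.51) = P(X ≤ 2.51) - P(X ≤ 0.0)
                 = F(2.51) - F(0.0)
                 = 0.839955 - 0.000000
                 = 0.839955

So there's approximately a 84.0% chance that X falls in this range.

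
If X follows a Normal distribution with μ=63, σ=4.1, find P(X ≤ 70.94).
0.973602

We have X ~ Normal(μ=63, σ=4.1).

The CDF gives us P(X ≤ k).

Using the CDF:
P(X ≤ 70.94) = 0.973602

This means there's approximately a 97.4% chance that X is at most 70.94.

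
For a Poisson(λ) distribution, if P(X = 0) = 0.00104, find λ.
λ = 6.8685

For a Poisson(λ) distribution, the PMF at 0 is:
P(X = 0) = λ^0 e^(-λ) / 0! = e^(-λ)

Given P(X = 0) = 0.00104:
e^(-λ) = 0.00104
-λ = ln(0.00104)
λ = -ln(0.00104) = 6.8685

Verification: e^(-6.8685) = 0.00104 ✓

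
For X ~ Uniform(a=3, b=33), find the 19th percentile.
8.7000

We have X ~ Uniform(a=3, b=33).

We want to find x such that P(X ≤ x) = 0.19.

This is the 19th percentile, which means 19% of values fall below this point.

Using the inverse CDF (quantile function):
x = F⁻¹(0.19) = 8.7000

Verification: P(X ≤ 8.7000) = 0.19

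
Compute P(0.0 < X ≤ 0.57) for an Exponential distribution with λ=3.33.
0.850147

We have X ~ Exponential(λ=3.33).

To find P(0.0 < X ≤ 0.57), we use:
P(0.0 < X ≤ 0.57) = P(X ≤ 0.57) - P(X ≤ 0.0)
                 = F(0.57) - F(0.0)
                 = 0.850147 - 0.000000
                 = 0.850147

So there's approximately a 85.0% chance that X falls in this range.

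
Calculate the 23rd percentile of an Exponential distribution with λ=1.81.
0.1444

We have X ~ Exponential(λ=1.81).

We want to find x such that P(X ≤ x) = 0.23.

This is the 23rd percentile, which means 23% of values fall below this point.

Using the inverse CDF (quantile function):
x = F⁻¹(0.23) = 0.1444

Verification: P(X ≤ 0.1444) = 0.23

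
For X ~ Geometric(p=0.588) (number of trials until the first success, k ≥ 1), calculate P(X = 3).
0.099809

We have X ~ Geometric(p=0.588) (number of trials until the first success, k ≥ 1).

For a Geometric distribution, the PMF gives us the probability of each outcome.

Using the PMF formula:
P(X = 3) = 0.099809

Rounded to 4 decimal places: 0.0998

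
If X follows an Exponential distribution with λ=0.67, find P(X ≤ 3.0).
0.866011

We have X ~ Exponential(λ=0.67).

The CDF gives us P(X ≤ k).

Using the CDF:
P(X ≤ 3.0) = 0.866011

This means there's approximately a 86.6% chance that X is at most 3.0.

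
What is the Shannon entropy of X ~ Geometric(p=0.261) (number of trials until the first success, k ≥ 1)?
2.1996 nats

We have X ~ Geometric(p=0.261) (number of trials until the first success, k ≥ 1).

The Shannon entropy measures the uncertainty or information content of the distribution.

For a Geometric distribution with p=0.261 (number of trials until the first success, k ≥ 1):
H(X) = 2.1996 nats

(In bits, this would be 3.1734 bits.)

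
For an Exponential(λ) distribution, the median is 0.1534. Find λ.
λ = 4.5186

For X ~ Exponential(λ), the CDF is F(x) = 1 - e^(-λx).
The median m satisfies F(m) = 0.5:
1 - e^(-λm) = 0.5
e^(-λm) = 0.5
λm = ln(2)
m = ln(2) / λ

Given m = 0.1534:
λ = ln(2) / 0.1534 = 0.693147 / 0.1534 = 4.5186

Verification: ln(2) / 4.5186 = 0.1534 ✓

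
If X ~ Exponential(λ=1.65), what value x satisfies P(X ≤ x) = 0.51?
0.4323

We have X ~ Exponential(λ=1.65).

We want to find x such that P(X ≤ x) = 0.51.

This is the 51st percentile, which means 51% of values fall below this point.

Using the inverse CDF (quantile function):
x = F⁻¹(0.51) = 0.4323

Verification: P(X ≤ 0.4323) = 0.51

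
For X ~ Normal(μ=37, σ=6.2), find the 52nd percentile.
37.3110

We have X ~ Normal(μ=37, σ=6.2).

We want to find x such that P(X ≤ x) = 0.52.

This is the 52nd percentile, which means 52% of values fall below this point.

Using the inverse CDF (quantile function):
x = F⁻¹(0.52) = 37.3110

Verification: P(X ≤ 37.3110) = 0.52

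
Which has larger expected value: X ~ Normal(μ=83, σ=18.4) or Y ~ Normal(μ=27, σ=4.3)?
X has larger mean (83.0000 > 27.0000)

Compute the expected value for each distribution:

X ~ Normal(μ=83, σ=18.4):
E[X] = 83.0000

Y ~ Normal(μ=27, σ=4.3):
E[Y] = 27.0000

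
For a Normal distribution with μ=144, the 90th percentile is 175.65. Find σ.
σ = 24.6966

For X ~ Normal(μ, σ), the p-th percentile satisfies x = μ + z_p × σ,
where z_p = Φ⁻¹(p) is the standard normal quantile.

Step 1: z_{0.9} = Φ⁻¹(0.9) = 1.2816

Step 2: Solve for σ:
175.65 = 144 + 1.2816 × σ
σ = (175.65 - 144) / 1.2816
σ = 31.65 / 1.2816
σ = 24.6966

Verification: μ + z × σ = 144 + 1.2816 × 24.6966 = 175.65 ✓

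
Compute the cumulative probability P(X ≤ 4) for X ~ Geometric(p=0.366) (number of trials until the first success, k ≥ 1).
0.838431

We have X ~ Geometric(p=0.366) (number of trials until the first success, k ≥ 1).

The CDF gives us P(X ≤ k).

Using the CDF:
P(X ≤ 4) = 0.838431

This means there's approximately a 83.8% chance that X is at most 4.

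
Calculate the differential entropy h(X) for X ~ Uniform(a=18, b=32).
2.6391 nats

We have X ~ Uniform(a=18, b=32).

The differential entropy measures the uncertainty or information content of the distribution.

For a Uniform distribution with a=18, b=32:
h(X) = 2.6391 nats

(In bits, this would be 3.8074 bits.)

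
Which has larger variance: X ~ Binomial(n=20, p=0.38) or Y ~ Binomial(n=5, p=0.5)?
X has larger variance (4.7120 > 1.2500)

Compute the variance for each distribution:

X ~ Binomial(n=20, p=0.38):
Var(X) = 4.7120

Y ~ Binomial(n=5, p=0.5):
Var(Y) = 1.2500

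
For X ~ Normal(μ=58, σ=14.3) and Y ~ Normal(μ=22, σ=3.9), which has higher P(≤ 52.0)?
Y has higher probability (P(Y ≤ 52.0) = 1.0000 > P(X ≤ 52.0) = 0.3374)

Compute P(≤ 52.0) for each distribution:

X ~ Normal(μ=58, σ=14.3):
P(X ≤ 52.0) = 0.3374

Y ~ Normal(μ=22, σ=3.9):
P(Y ≤ 52.0) = 1.0000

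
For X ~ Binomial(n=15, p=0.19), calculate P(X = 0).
0.042391

We have X ~ Binomial(n=15, p=0.19).

For a Binomial distribution, the PMF gives us the probability of each outcome.

Using the PMF formula:
P(X = 0) = 0.042391

Rounded to 4 decimal places: 0.0424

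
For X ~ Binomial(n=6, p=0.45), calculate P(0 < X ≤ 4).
0.903121

We have X ~ Binomial(n=6, p=0.45).

To find P(0 < X ≤ 4), we use:
P(0 < X ≤ 4) = P(X ≤ 4) - P(X ≤ 0)
                 = F(4) - F(0)
                 = 0.930802 - 0.027681
                 = 0.903121

So there's approximately a 90.3% chance that X falls in this range.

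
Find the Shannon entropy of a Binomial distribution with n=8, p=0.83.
1.4241 nats

We have X ~ Binomial(n=8, p=0.83).

The Shannon entropy measures the uncertainty or information content of the distribution.

For a Binomial distribution with n=8, p=0.83:
H(X) = 1.4241 nats

(In bits, this would be 2.0545 bits.)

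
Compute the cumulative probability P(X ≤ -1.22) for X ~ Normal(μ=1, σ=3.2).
0.243920

We have X ~ Normal(μ=1, σ=3.2).

The CDF gives us P(X ≤ k).

Using the CDF:
P(X ≤ -1.22) = 0.243920

This means there's approximately a 24.4% chance that X is at most -1.22.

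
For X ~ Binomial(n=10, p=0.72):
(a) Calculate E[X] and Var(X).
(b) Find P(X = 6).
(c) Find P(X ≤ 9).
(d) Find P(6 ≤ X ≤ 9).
(a) E[X] = 7.2000, Var(X) = 2.0160
(b) P(X = 6) = 0.179823
(c) P(X ≤ 9) = 0.962561
(d) P(6 ≤ X ≤ 9) = 0.844444

We have X ~ Binomial(n=10, p=0.72).

(a) Moments:
E[X] = 7.2000
Var(X) = 2.0160
σ = √Var(X) = 1.4199

(b) Point probability using PMF:
P(X = 6) = 0.179823

(c) Cumulative probability using CDF:
P(X ≤ 9) = F(9) = 0.962561

(d) Range probability:
P(6 ≤ X ≤ 9) = P(X ≤ 9) - P(X ≤ 5)
                   = F(9) - F(5)
                   = 0.962561 - 0.118117
                   = 0.844444

This means approximately 84.4% of outcomes fall in the interval [6, 9].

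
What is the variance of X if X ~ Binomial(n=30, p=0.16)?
4.0320

We have X ~ Binomial(n=30, p=0.16).

For a Binomial distribution with n=30, p=0.16:
Var(X) = 4.0320

The variance measures the spread of the distribution around the mean.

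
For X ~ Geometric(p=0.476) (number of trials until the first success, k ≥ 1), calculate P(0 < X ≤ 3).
0.856122

We have X ~ Geometric(p=0.476) (number of trials until the first success, k ≥ 1).

To find P(0 < X ≤ 3), we use:
P(0 < X ≤ 3) = P(X ≤ 3) - P(X ≤ 0)
                 = F(3) - F(0)
                 = 0.856122 - 0.000000
                 = 0.856122

So there's approximately a 85.6% chance that X falls in this range.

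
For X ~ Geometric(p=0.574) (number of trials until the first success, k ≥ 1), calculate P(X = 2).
0.244524

We have X ~ Geometric(p=0.574) (number of trials until the first success, k ≥ 1).

For a Geometric distribution, the PMF gives us the probability of each outcome.

Using the PMF formula:
P(X = 2) = 0.244524

Rounded to 4 decimal places: 0.2445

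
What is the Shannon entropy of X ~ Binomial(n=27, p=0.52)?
2.3728 nats

We have X ~ Binomial(n=27, p=0.52).

The Shannon entropy measures the uncertainty or information content of the distribution.

For a Binomial distribution with n=27, p=0.52:
H(X) = 2.3728 nats

(In bits, this would be 3.4232 bits.)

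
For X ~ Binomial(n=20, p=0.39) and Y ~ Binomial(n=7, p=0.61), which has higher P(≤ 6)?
Y has higher probability (P(Y ≤ 6) = 0.9686 > P(X ≤ 6) = 0.2800)

Compute P(≤ 6) for each distribution:

X ~ Binomial(n=20, p=0.39):
P(X ≤ 6) = 0.2800

Y ~ Binomial(n=7, p=0.61):
P(Y ≤ 6) = 0.9686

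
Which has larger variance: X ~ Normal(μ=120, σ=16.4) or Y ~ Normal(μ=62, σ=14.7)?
X has larger variance (268.9600 > 216.0900)

Compute the variance for each distribution:

X ~ Normal(μ=120, σ=16.4):
Var(X) = 268.9600

Y ~ Normal(μ=62, σ=14.7):
Var(Y) = 216.0900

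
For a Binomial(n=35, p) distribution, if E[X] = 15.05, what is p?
p = 0.43

For a Binomial(n, p) distribution:
E[X] = n × p

Given n = 35 and E[X] = 15.05:
15.05 = 35 × p
p = 15.05 / 35 = 0.43

Verification: Binomial(35, 0.43) has E[X] = 15.05 ✓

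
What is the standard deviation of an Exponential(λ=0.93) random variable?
1.0753

We have X ~ Exponential(λ=0.93).

For an Exponential distribution with λ=0.93:
σ = √Var(X) = 1.0753

The standard deviation is the square root of the variance.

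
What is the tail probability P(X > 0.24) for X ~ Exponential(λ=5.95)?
0.239788

We have X ~ Exponential(λ=5.95).

P(X > 0.24) = 1 - P(X ≤ 0.24)
                = 1 - F(0.24)
                = 1 - 0.760212
                = 0.239788

So there's approximately a 24.0% chance that X exceeds 0.24.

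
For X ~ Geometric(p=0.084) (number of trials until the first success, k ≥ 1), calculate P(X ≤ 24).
0.878244

We have X ~ Geometric(p=0.084) (number of trials until the first success, k ≥ 1).

The CDF gives us P(X ≤ k).

Using the CDF:
P(X ≤ 24) = 0.878244

This means there's approximately a 87.8% chance that X is at most 24.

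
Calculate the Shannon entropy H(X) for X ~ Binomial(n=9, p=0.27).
1.6878 nats

We have X ~ Binomial(n=9, p=0.27).

The Shannon entropy measures the uncertainty or information content of the distribution.

For a Binomial distribution with n=9, p=0.27:
H(X) = 1.6878 nats

(In bits, this would be 2.4350 bits.)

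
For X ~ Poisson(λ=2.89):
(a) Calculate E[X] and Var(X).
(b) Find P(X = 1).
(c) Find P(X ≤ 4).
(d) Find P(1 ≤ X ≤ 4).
(a) E[X] = 2.8900, Var(X) = 2.8900
(b) P(X = 1) = 0.160615
(c) P(X ≤ 4) = 0.833396
(d) P(1 ≤ X ≤ 4) = 0.777819

We have X ~ Poisson(λ=2.89).

(a) Moments:
E[X] = 2.8900
Var(X) = 2.8900
σ = √Var(X) = 1.7000

(b) Point probability using PMF:
P(X = 1) = 0.160615

(c) Cumulative probability using CDF:
P(X ≤ 4) = F(4) = 0.833396

(d) Range probability:
P(1 ≤ X ≤ 4) = P(X ≤ 4) - P(X ≤ 0)
                   = F(4) - F(0)
                   = 0.833396 - 0.055576
                   = 0.777819

This means approximately 77.8% of outcomes fall in the interval [1, 4].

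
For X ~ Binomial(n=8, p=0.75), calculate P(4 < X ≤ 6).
0.519104

We have X ~ Binomial(n=8, p=0.75).

To find P(4 < X ≤ 6), we use:
P(4 < X ≤ 6) = P(X ≤ 6) - P(X ≤ 4)
                 = F(6) - F(4)
                 = 0.632919 - 0.113815
                 = 0.519104

So there's approximately a 51.9% chance that X falls in this range.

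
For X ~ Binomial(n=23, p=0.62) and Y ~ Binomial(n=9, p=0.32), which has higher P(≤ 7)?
Y has higher probability (P(Y ≤ 7) = 0.9993 > P(X ≤ 7) = 0.0021)

Compute P(≤ 7) for each distribution:

X ~ Binomial(n=23, p=0.62):
P(X ≤ 7) = 0.0021

Y ~ Binomial(n=9, p=0.32):
P(Y ≤ 7) = 0.9993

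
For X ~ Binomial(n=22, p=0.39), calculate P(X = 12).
0.057114

We have X ~ Binomial(n=22, p=0.39).

For a Binomial distribution, the PMF gives us the probability of each outcome.

Using the PMF formula:
P(X = 12) = 0.057114

Rounded to 4 decimal places: 0.0571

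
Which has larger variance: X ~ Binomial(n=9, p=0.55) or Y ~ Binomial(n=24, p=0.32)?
Y has larger variance (5.2224 > 2.2275)

Compute the variance for each distribution:

X ~ Binomial(n=9, p=0.55):
Var(X) = 2.2275

Y ~ Binomial(n=24, p=0.32):
Var(Y) = 5.2224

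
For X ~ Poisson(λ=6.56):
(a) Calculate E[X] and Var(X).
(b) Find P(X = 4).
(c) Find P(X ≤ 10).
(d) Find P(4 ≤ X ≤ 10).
(a) E[X] = 6.5600, Var(X) = 6.5600
(b) P(X = 4) = 0.109253
(c) P(X ≤ 10) = 0.929760
(d) P(4 ≤ X ≤ 10) = 0.821973

We have X ~ Poisson(λ=6.56).

(a) Moments:
E[X] = 6.5600
Var(X) = 6.5600
σ = √Var(X) = 2.5612

(b) Point probability using PMF:
P(X = 4) = 0.109253

(c) Cumulative probability using CDF:
P(X ≤ 10) = F(10) = 0.929760

(d) Range probability:
P(4 ≤ X ≤ 10) = P(X ≤ 10) - P(X ≤ 3)
                   = F(10) - F(3)
                   = 0.929760 - 0.107787
                   = 0.821973

This means approximately 82.2% of outcomes fall in the interval [4, 10].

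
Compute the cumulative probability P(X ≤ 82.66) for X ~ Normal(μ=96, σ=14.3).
0.175444

We have X ~ Normal(μ=96, σ=14.3).

The CDF gives us P(X ≤ k).

Using the CDF:
P(X ≤ 82.66) = 0.175444

This means there's approximately a 17.5% chance that X is at most 82.66.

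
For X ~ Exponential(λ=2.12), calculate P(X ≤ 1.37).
0.945218

We have X ~ Exponential(λ=2.12).

The CDF gives us P(X ≤ k).

Using the CDF:
P(X ≤ 1.37) = 0.945218

This means there's approximately a 94.5% chance that X is at most 1.37.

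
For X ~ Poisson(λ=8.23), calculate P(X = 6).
0.115033

We have X ~ Poisson(λ=8.23).

For a Poisson distribution, the PMF gives us the probability of each outcome.

Using the PMF formula:
P(X = 6) = 0.115033

Rounded to 4 decimal places: 0.1150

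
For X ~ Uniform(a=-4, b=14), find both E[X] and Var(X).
E[X] = 5.0000, Var(X) = 27.0000

We have X ~ Uniform(a=-4, b=14).

For a Uniform distribution with a=-4, b=14:

Expected value:
E[X] = 5.0000

Variance:
Var(X) = 27.0000

Standard deviation:
σ = √Var(X) = 5.1962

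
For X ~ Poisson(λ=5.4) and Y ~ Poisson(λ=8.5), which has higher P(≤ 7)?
X has higher probability (P(X ≤ 7) = 0.8217 > P(Y ≤ 7) = 0.3856)

Compute P(≤ 7) for each distribution:

X ~ Poisson(λ=5.4):
P(X ≤ 7) = 0.8217

Y ~ Poisson(λ=8.5):
P(Y ≤ 7) = 0.3856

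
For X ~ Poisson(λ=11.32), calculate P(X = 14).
0.078927

We have X ~ Poisson(λ=11.32).

For a Poisson distribution, the PMF gives us the probability of each outcome.

Using the PMF formula:
P(X = 14) = 0.078927

Rounded to 4 decimal places: 0.0789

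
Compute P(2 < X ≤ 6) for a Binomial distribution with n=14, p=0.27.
0.716338

We have X ~ Binomial(n=14, p=0.27).

To find P(2 < X ≤ 6), we use:
P(2 < X ≤ 6) = P(X ≤ 6) - P(X ≤ 2)
                 = F(6) - F(2)
                 = 0.943668 - 0.227330
                 = 0.716338

So there's approximately a 71.6% chance that X falls in this range.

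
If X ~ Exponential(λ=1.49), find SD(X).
0.6711

We have X ~ Exponential(λ=1.49).

For an Exponential distribution with λ=1.49:
σ = √Var(X) = 0.6711

The standard deviation is the square root of the variance.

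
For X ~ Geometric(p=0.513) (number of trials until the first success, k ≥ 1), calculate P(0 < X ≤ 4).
0.943751

We have X ~ Geometric(p=0.513) (number of trials until the first success, k ≥ 1).

To find P(0 < X ≤ 4), we use:
P(0 < X ≤ 4) = P(X ≤ 4) - P(X ≤ 0)
                 = F(4) - F(0)
                 = 0.943751 - 0.000000
                 = 0.943751

So there's approximately a 94.4% chance that X falls in this range.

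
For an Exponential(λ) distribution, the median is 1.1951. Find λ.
λ = 0.5800

For X ~ Exponential(λ), the CDF is F(x) = 1 - e^(-λx).
The median m satisfies F(m) = 0.5:
1 - e^(-λm) = 0.5
e^(-λm) = 0.5
λm = ln(2)
m = ln(2) / λ

Given m = 1.1951:
λ = ln(2) / 1.1951 = 0.693147 / 1.1951 = 0.5800

Verification: ln(2) / 0.5800 = 1.1951 ✓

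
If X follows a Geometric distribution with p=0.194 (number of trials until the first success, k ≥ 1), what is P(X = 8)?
0.042869

We have X ~ Geometric(p=0.194) (number of trials until the first success, k ≥ 1).

For a Geometric distribution, the PMF gives us the probability of each outcome.

Using the PMF formula:
P(X = 8) = 0.042869

Rounded to 4 decimal places: 0.0429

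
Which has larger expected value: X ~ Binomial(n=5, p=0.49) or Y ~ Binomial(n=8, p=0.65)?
Y has larger mean (5.2000 > 2.4500)

Compute the expected value for each distribution:

X ~ Binomial(n=5, p=0.49):
E[X] = 2.4500

Y ~ Binomial(n=8, p=0.65):
E[Y] = 5.2000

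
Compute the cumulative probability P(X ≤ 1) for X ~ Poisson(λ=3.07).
0.188934

We have X ~ Poisson(λ=3.07).

The CDF gives us P(X ≤ k).

Using the CDF:
P(X ≤ 1) = 0.188934

This means there's approximately a 18.9% chance that X is at most 1.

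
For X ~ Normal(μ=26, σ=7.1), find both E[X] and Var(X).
E[X] = 26.0000, Var(X) = 50.4100

We have X ~ Normal(μ=26, σ=7.1).

For a Normal distribution with μ=26, σ=7.1:

Expected value:
E[X] = 26.0000

Variance:
Var(X) = 50.4100

Standard deviation:
σ = √Var(X) = 7.1000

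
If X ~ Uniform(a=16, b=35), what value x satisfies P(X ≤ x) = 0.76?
30.4400

We have X ~ Uniform(a=16, b=35).

We want to find x such that P(X ≤ x) = 0.76.

This is the 76th percentile, which means 76% of values fall below this point.

Using the inverse CDF (quantile function):
x = F⁻¹(0.76) = 30.4400

Verification: P(X ≤ 30.4400) = 0.76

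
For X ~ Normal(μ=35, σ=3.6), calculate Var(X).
12.9600

We have X ~ Normal(μ=35, σ=3.6).

For a Normal distribution with μ=35, σ=3.6:
Var(X) = 12.9600

The variance measures the spread of the distribution around the mean.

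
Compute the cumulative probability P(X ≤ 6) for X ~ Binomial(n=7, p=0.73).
0.889526

We have X ~ Binomial(n=7, p=0.73).

The CDF gives us P(X ≤ k).

Using the CDF:
P(X ≤ 6) = 0.889526

This means there's approximately a 89.0% chance that X is at most 6.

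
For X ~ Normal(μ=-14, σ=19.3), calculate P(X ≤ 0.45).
0.772982

We have X ~ Normal(μ=-14, σ=19.3).

The CDF gives us P(X ≤ k).

Using the CDF:
P(X ≤ 0.45) = 0.772982

This means there's approximately a 77.3% chance that X is at most 0.45.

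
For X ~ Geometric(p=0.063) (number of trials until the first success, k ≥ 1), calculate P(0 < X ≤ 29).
0.848488

We have X ~ Geometric(p=0.063) (number of trials until the first success, k ≥ 1).

To find P(0 < X ≤ 29), we use:
P(0 < X ≤ 29) = P(X ≤ 29) - P(X ≤ 0)
                 = F(29) - F(0)
                 = 0.848488 - 0.000000
                 = 0.848488

So there's approximately a 84.8% chance that X falls in this range.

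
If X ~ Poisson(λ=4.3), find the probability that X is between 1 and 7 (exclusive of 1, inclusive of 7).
0.857055

We have X ~ Poisson(λ=4.3).

To find P(1 < X ≤ 7), we use:
P(1 < X ≤ 7) = P(X ≤ 7) - P(X ≤ 1)
                 = F(7) - F(1)
                 = 0.928968 - 0.071913
                 = 0.857055

So there's approximately a 85.7% chance that X falls in this range.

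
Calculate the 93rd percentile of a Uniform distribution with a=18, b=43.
41.2500

We have X ~ Uniform(a=18, b=43).

We want to find x such that P(X ≤ x) = 0.93.

This is the 93rd percentile, which means 93% of values fall below this point.

Using the inverse CDF (quantile function):
x = F⁻¹(0.93) = 41.2500

Verification: P(X ≤ 41.2500) = 0.93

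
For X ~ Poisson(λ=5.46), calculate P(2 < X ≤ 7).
0.723515

We have X ~ Poisson(λ=5.46).

To find P(2 < X ≤ 7), we use:
P(2 < X ≤ 7) = P(X ≤ 7) - P(X ≤ 2)
                 = F(7) - F(2)
                 = 0.814396 - 0.090881
                 = 0.723515

So there's approximately a 72.4% chance that X falls in this range.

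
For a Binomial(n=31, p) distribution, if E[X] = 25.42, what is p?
p = 0.82

For a Binomial(n, p) distribution:
E[X] = n × p

Given n = 31 and E[X] = 25.42:
25.42 = 31 × p
p = 25.42 / 31 = 0.82

Verification: Binomial(31, 0.82) has E[X] = 25.42 ✓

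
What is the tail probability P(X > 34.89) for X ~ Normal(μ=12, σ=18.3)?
0.105500

We have X ~ Normal(μ=12, σ=18.3).

P(X > 34.89) = 1 - P(X ≤ 34.89)
                = 1 - F(34.89)
                = 1 - 0.894500
                = 0.105500

So there's approximately a 10.6% chance that X exceeds 34.89.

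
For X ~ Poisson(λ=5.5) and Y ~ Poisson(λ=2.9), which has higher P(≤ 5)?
Y has higher probability (P(Y ≤ 5) = 0.9258 > P(X ≤ 5) = 0.5289)

Compute P(≤ 5) for each distribution:

X ~ Poisson(λ=5.5):
P(X ≤ 5) = 0.5289

Y ~ Poisson(λ=2.9):
P(Y ≤ 5) = 0.9258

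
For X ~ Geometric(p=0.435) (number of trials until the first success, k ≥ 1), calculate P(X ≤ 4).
0.898095

We have X ~ Geometric(p=0.435) (number of trials until the first success, k ≥ 1).

The CDF gives us P(X ≤ k).

Using the CDF:
P(X ≤ 4) = 0.898095

This means there's approximately a 89.8% chance that X is at most 4.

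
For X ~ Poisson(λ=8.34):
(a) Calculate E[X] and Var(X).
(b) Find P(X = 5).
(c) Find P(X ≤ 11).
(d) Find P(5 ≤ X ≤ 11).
(a) E[X] = 8.3400, Var(X) = 8.3400
(b) P(X = 5) = 0.080285
(c) P(X ≤ 11) = 0.861985
(d) P(5 ≤ X ≤ 11) = 0.780234

We have X ~ Poisson(λ=8.34).

(a) Moments:
E[X] = 8.3400
Var(X) = 8.3400
σ = √Var(X) = 2.8879

(b) Point probability using PMF:
P(X = 5) = 0.080285

(c) Cumulative probability using CDF:
P(X ≤ 11) = F(11) = 0.861985

(d) Range probability:
P(5 ≤ X ≤ 11) = P(X ≤ 11) - P(X ≤ 4)
                   = F(11) - F(4)
                   = 0.861985 - 0.081752
                   = 0.780234

This means approximately 78.0% of outcomes fall in the interval [5, 11].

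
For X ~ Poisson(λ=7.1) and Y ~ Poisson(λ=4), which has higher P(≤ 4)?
Y has higher probability (P(Y ≤ 4) = 0.6288 > P(X ≤ 4) = 0.1641)

Compute P(≤ 4) for each distribution:

X ~ Poisson(λ=7.1):
P(X ≤ 4) = 0.1641

Y ~ Poisson(λ=4):
P(Y ≤ 4) = 0.6288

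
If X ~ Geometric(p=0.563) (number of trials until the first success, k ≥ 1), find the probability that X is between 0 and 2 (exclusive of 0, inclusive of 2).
0.809031

We have X ~ Geometric(p=0.563) (number of trials until the first success, k ≥ 1).

To find P(0 < X ≤ 2), we use:
P(0 < X ≤ 2) = P(X ≤ 2) - P(X ≤ 0)
                 = F(2) - F(0)
                 = 0.809031 - 0.000000
                 = 0.809031

So there's approximately a 80.9% chance that X falls in this range.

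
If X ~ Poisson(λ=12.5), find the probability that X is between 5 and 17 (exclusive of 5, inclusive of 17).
0.901014

We have X ~ Poisson(λ=12.5).

To find P(5 < X ≤ 17), we use:
P(5 < X ≤ 17) = P(X ≤ 17) - P(X ≤ 5)
                 = F(17) - F(5)
                 = 0.915837 - 0.014823
                 = 0.901014

So there's approximately a 90.1% chance that X falls in this range.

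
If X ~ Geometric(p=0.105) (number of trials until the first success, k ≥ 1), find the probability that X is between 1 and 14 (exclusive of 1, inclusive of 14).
0.683397

We have X ~ Geometric(p=0.105) (number of trials until the first success, k ≥ 1).

To find P(1 < X ≤ 14), we use:
P(1 < X ≤ 14) = P(X ≤ 14) - P(X ≤ 1)
                 = F(14) - F(1)
                 = 0.788397 - 0.105000
                 = 0.683397

So there's approximately a 68.3% chance that X falls in this range.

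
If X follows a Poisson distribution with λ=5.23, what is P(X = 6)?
0.152166

We have X ~ Poisson(λ=5.23).

For a Poisson distribution, the PMF gives us the probability of each outcome.

Using the PMF formula:
P(X = 6) = 0.152166

Rounded to 4 decimal places: 0.1522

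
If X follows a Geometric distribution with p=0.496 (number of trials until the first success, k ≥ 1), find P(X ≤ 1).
0.496000

We have X ~ Geometric(p=0.496) (number of trials until the first success, k ≥ 1).

The CDF gives us P(X ≤ k).

Using the CDF:
P(X ≤ 1) = 0.496000

This means there's approximately a 49.6% chance that X is at most 1.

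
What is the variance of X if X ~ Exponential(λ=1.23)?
0.6610

We have X ~ Exponential(λ=1.23).

For an Exponential distribution with λ=1.23:
Var(X) = 0.6610

The variance measures the spread of the distribution around the mean.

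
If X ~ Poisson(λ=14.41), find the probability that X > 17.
0.203273

We have X ~ Poisson(λ=14.41).

P(X > 17) = 1 - P(X ≤ 17)
                = 1 - F(17)
                = 1 - 0.796727
                = 0.203273

So there's approximately a 20.3% chance that X exceeds 17.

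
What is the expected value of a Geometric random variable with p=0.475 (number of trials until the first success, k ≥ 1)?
2.1053

We have X ~ Geometric(p=0.475) (number of trials until the first success, k ≥ 1).

For a Geometric distribution with p=0.475 (number of trials until the first success, k ≥ 1):
E[X] = 2.1053

This is the expected (average) value of X.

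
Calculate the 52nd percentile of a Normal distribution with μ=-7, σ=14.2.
-6.2878

We have X ~ Normal(μ=-7, σ=14.2).

We want to find x such that P(X ≤ x) = 0.52.

This is the 52nd percentile, which means 52% of values fall below this point.

Using the inverse CDF (quantile function):
x = F⁻¹(0.52) = -6.2878

Verification: P(X ≤ -6.2878) = 0.52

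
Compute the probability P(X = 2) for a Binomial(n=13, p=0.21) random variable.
0.257295

We have X ~ Binomial(n=13, p=0.21).

For a Binomial distribution, the PMF gives us the probability of each outcome.

Using the PMF formula:
P(X = 2) = 0.257295

Rounded to 4 decimal places: 0.2573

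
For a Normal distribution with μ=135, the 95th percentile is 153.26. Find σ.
σ = 11.1013

For X ~ Normal(μ, σ), the p-th percentile satisfies x = μ + z_p × σ,
where z_p = Φ⁻¹(p) is the standard normal quantile.

Step 1: z_{0.95} = Φ⁻¹(0.95) = 1.6449

Step 2: Solve for σ:
153.26 = 135 + 1.6449 × σ
σ = (153.26 - 135) / 1.6449
σ = 18.26 / 1.6449
σ = 11.1013

Verification: μ + z × σ = 135 + 1.6449 × 11.1013 = 153.26 ✓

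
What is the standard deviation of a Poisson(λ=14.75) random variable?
3.8406

We have X ~ Poisson(λ=14.75).

For a Poisson distribution with λ=14.75:
σ = √Var(X) = 3.8406

The standard deviation is the square root of the variance.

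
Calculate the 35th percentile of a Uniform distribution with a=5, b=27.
12.7000

We have X ~ Uniform(a=5, b=27).

We want to find x such that P(X ≤ x) = 0.35.

This is the 35th percentile, which means 35% of values fall below this point.

Using the inverse CDF (quantile function):
x = F⁻¹(0.35) = 12.7000

Verification: P(X ≤ 12.7000) = 0.35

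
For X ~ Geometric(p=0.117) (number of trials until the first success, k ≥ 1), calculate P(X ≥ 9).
0.369561

We have X ~ Geometric(p=0.117) (number of trials until the first success, k ≥ 1).

For discrete distributions, P(X ≥ 9) = 1 - P(X ≤ 8).

P(X ≤ 8) = 0.630439
P(X ≥ 9) = 1 - 0.630439 = 0.369561

So there's approximately a 37.0% chance that X is at least 9.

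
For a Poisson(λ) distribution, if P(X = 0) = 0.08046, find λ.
λ = 2.5200

For a Poisson(λ) distribution, the PMF at 0 is:
P(X = 0) = λ^0 e^(-λ) / 0! = e^(-λ)

Given P(X = 0) = 0.08046:
e^(-λ) = 0.08046
-λ = ln(0.08046)
λ = -ln(0.08046) = 2.5200

Verification: e^(-2.5200) = 0.08046 ✓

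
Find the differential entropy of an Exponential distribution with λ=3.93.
-0.3686 nats

We have X ~ Exponential(λ=3.93).

The differential entropy measures the uncertainty or information content of the distribution.

For an Exponential distribution with λ=3.93:
h(X) = -0.3686 nats

(In bits, this would be -0.5318 bits.)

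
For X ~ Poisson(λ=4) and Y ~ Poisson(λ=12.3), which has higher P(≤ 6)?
X has higher probability (P(X ≤ 6) = 0.8893 > P(Y ≤ 6) = 0.0387)

Compute P(≤ 6) for each distribution:

X ~ Poisson(λ=4):
P(X ≤ 6) = 0.8893

Y ~ Poisson(λ=12.3):
P(Y ≤ 6) = 0.0387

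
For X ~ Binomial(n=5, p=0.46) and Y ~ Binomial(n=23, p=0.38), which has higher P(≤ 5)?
X has higher probability (P(X ≤ 5) = 1.0000 > P(Y ≤ 5) = 0.0785)

Compute P(≤ 5) for each distribution:

X ~ Binomial(n=5, p=0.46):
P(X ≤ 5) = 1.0000

Y ~ Binomial(n=23, p=0.38):
P(Y ≤ 5) = 0.0785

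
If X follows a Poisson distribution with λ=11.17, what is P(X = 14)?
0.076079

We have X ~ Poisson(λ=11.17).

For a Poisson distribution, the PMF gives us the probability of each outcome.

Using the PMF formula:
P(X = 14) = 0.076079

Rounded to 4 decimal places: 0.0761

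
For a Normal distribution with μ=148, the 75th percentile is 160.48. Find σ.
σ = 18.5029

For X ~ Normal(μ, σ), the p-th percentile satisfies x = μ + z_p × σ,
where z_p = Φ⁻¹(p) is the standard normal quantile.

Step 1: z_{0.75} = Φ⁻¹(0.75) = 0.6745

Step 2: Solve for σ:
160.48 = 148 + 0.6745 × σ
σ = (160.48 - 148) / 0.6745
σ = 12.48 / 0.6745
σ = 18.5029

Verification: μ + z × σ = 148 + 0.6745 × 18.5029 = 160.48 ✓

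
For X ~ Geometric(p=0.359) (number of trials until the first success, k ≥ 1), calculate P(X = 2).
0.230119

We have X ~ Geometric(p=0.359) (number of trials until the first success, k ≥ 1).

For a Geometric distribution, the PMF gives us the probability of each outcome.

Using the PMF formula:
P(X = 2) = 0.230119

Rounded to 4 decimal places: 0.2301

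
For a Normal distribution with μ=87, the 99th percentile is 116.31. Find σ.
σ = 12.5991

For X ~ Normal(μ, σ), the p-th percentile satisfies x = μ + z_p × σ,
where z_p = Φ⁻¹(p) is the standard normal quantile.

Step 1: z_{0.99} = Φ⁻¹(0.99) = 2.3263

Step 2: Solve for σ:
116.31 = 87 + 2.3263 × σ
σ = (116.31 - 87) / 2.3263
σ = 29.31 / 2.3263
σ = 12.5991

Verification: μ + z × σ = 87 + 2.3263 × 12.5991 = 116.31 ✓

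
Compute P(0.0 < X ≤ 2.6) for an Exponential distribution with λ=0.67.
0.824830

We have X ~ Exponential(λ=0.67).

To find P(0.0 < X ≤ 2.6), we use:
P(0.0 < X ≤ 2.6) = P(X ≤ 2.6) - P(X ≤ 0.0)
                 = F(2.6) - F(0.0)
                 = 0.824830 - 0.000000
                 = 0.824830

So there's approximately a 82.5% chance that X falls in this range.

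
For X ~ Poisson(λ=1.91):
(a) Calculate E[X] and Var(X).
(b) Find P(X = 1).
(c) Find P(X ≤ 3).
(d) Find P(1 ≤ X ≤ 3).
(a) E[X] = 1.9100, Var(X) = 1.9100
(b) P(X = 1) = 0.282834
(c) P(X ≤ 3) = 0.872987
(d) P(1 ≤ X ≤ 3) = 0.724907

We have X ~ Poisson(λ=1.91).

(a) Moments:
E[X] = 1.9100
Var(X) = 1.9100
σ = √Var(X) = 1.3820

(b) Point probability using PMF:
P(X = 1) = 0.282834

(c) Cumulative probability using CDF:
P(X ≤ 3) = F(3) = 0.872987

(d) Range probability:
P(1 ≤ X ≤ 3) = P(X ≤ 3) - P(X ≤ 0)
                   = F(3) - F(0)
                   = 0.872987 - 0.148080
                   = 0.724907

This means approximately 72.5% of outcomes fall in the interval [1, 3].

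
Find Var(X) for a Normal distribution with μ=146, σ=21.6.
466.5600

We have X ~ Normal(μ=146, σ=21.6).

For a Normal distribution with μ=146, σ=21.6:
Var(X) = 466.5600

The variance measures the spread of the distribution around the mean.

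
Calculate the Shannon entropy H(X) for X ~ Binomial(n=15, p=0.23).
1.8945 nats

We have X ~ Binomial(n=15, p=0.23).

The Shannon entropy measures the uncertainty or information content of the distribution.

For a Binomial distribution with n=15, p=0.23:
H(X) = 1.8945 nats

(In bits, this would be 2.7332 bits.)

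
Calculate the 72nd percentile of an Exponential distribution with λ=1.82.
0.6994

We have X ~ Exponential(λ=1.82).

We want to find x such that P(X ≤ x) = 0.72.

This is the 72nd percentile, which means 72% of values fall below this point.

Using the inverse CDF (quantile function):
x = F⁻¹(0.72) = 0.6994

Verification: P(X ≤ 0.6994) = 0.72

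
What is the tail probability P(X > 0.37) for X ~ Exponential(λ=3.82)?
0.243315

We have X ~ Exponential(λ=3.82).

P(X > 0.37) = 1 - P(X ≤ 0.37)
                = 1 - F(0.37)
                = 1 - 0.756685
                = 0.243315

So there's approximately a 24.3% chance that X exceeds 0.37.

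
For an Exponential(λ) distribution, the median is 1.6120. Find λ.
λ = 0.4300

For X ~ Exponential(λ), the CDF is F(x) = 1 - e^(-λx).
The median m satisfies F(m) = 0.5:
1 - e^(-λm) = 0.5
e^(-λm) = 0.5
λm = ln(2)
m = ln(2) / λ

Given m = 1.6120:
λ = ln(2) / 1.6120 = 0.693147 / 1.6120 = 0.4300

Verification: ln(2) / 0.4300 = 1.6120 ✓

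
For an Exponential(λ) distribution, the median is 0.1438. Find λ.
λ = 4.8202

For X ~ Exponential(λ), the CDF is F(x) = 1 - e^(-λx).
The median m satisfies F(m) = 0.5:
1 - e^(-λm) = 0.5
e^(-λm) = 0.5
λm = ln(2)
m = ln(2) / λ

Given m = 0.1438:
λ = ln(2) / 0.1438 = 0.693147 / 0.1438 = 4.8202

Verification: ln(2) / 4.8202 = 0.1438 ✓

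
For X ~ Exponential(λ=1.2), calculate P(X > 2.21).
0.070510

We have X ~ Exponential(λ=1.2).

P(X > 2.21) = 1 - P(X ≤ 2.21)
                = 1 - F(2.21)
                = 1 - 0.929490
                = 0.070510

So there's approximately a 7.1% chance that X exceeds 2.21.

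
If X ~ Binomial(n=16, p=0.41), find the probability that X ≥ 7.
0.505847

We have X ~ Binomial(n=16, p=0.41).

For discrete distributions, P(X ≥ 7) = 1 - P(X ≤ 6).

P(X ≤ 6) = 0.494153
P(X ≥ 7) = 1 - 0.494153 = 0.505847

So there's approximately a 50.6% chance that X is at least 7.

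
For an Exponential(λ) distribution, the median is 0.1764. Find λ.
λ = 3.9294

For X ~ Exponential(λ), the CDF is F(x) = 1 - e^(-λx).
The median m satisfies F(m) = 0.5:
1 - e^(-λm) = 0.5
e^(-λm) = 0.5
λm = ln(2)
m = ln(2) / λ

Given m = 0.1764:
λ = ln(2) / 0.1764 = 0.693147 / 0.1764 = 3.9294

Verification: ln(2) / 3.9294 = 0.1764 ✓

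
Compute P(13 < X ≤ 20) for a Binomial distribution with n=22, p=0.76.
0.921497

We have X ~ Binomial(n=22, p=0.76).

To find P(13 < X ≤ 20), we use:
P(13 < X ≤ 20) = P(X ≤ 20) - P(X ≤ 13)
                 = F(20) - F(13)
                 = 0.981028 - 0.059531
                 = 0.921497

So there's approximately a 92.1% chance that X falls in this range.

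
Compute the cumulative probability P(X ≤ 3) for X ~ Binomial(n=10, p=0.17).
0.925853

We have X ~ Binomial(n=10, p=0.17).

The CDF gives us P(X ≤ k).

Using the CDF:
P(X ≤ 3) = 0.925853

This means there's approximately a 92.6% chance that X is at most 3.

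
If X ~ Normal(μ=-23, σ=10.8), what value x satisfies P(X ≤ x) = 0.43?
-24.9048

We have X ~ Normal(μ=-23, σ=10.8).

We want to find x such that P(X ≤ x) = 0.43.

This is the 43rd percentile, which means 43% of values fall below this point.

Using the inverse CDF (quantile function):
x = F⁻¹(0.43) = -24.9048

Verification: P(X ≤ -24.9048) = 0.43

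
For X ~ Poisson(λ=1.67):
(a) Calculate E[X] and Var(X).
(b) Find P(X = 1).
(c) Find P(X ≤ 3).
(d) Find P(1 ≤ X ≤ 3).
(a) E[X] = 1.6700, Var(X) = 1.6700
(b) P(X = 1) = 0.314373
(c) P(X ≤ 3) = 0.911246
(d) P(1 ≤ X ≤ 3) = 0.722999

We have X ~ Poisson(λ=1.67).

(a) Moments:
E[X] = 1.6700
Var(X) = 1.6700
σ = √Var(X) = 1.2923

(b) Point probability using PMF:
P(X = 1) = 0.314373

(c) Cumulative probability using CDF:
P(X ≤ 3) = F(3) = 0.911246

(d) Range probability:
P(1 ≤ X ≤ 3) = P(X ≤ 3) - P(X ≤ 0)
                   = F(3) - F(0)
                   = 0.911246 - 0.188247
                   = 0.722999

This means approximately 72.3% of outcomes fall in the interval [1, 3].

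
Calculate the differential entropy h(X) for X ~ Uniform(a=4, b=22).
2.8904 nats

We have X ~ Uniform(a=4, b=22).

The differential entropy measures the uncertainty or information content of the distribution.

For a Uniform distribution with a=4, b=22:
h(X) = 2.8904 nats

(In bits, this would be 4.1699 bits.)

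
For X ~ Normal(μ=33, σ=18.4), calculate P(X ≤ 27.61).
0.384786

We have X ~ Normal(μ=33, σ=18.4).

The CDF gives us P(X ≤ k).

Using the CDF:
P(X ≤ 27.61) = 0.384786

This means there's approximately a 38.5% chance that X is at most 27.61.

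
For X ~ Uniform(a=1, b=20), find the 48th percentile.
10.1200

We have X ~ Uniform(a=1, b=20).

We want to find x such that P(X ≤ x) = 0.48.

This is the 48th percentile, which means 48% of values fall below this point.

Using the inverse CDF (quantile function):
x = F⁻¹(0.48) = 10.1200

Verification: P(X ≤ 10.1200) = 0.48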